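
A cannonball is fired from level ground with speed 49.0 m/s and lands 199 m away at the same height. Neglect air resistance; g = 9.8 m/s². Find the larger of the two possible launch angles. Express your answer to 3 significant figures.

Level-ground range: R = v₀² sin(2θ)/g ⇒ sin 2θ = R g / v₀² = 199×9.8/49.0² = 0.8122.
2θ = arcsin(0.8122) = 54.31° or 180° − 54.31° = 125.69°.
So θ = 27.2° or θ = 62.8°.

62.8°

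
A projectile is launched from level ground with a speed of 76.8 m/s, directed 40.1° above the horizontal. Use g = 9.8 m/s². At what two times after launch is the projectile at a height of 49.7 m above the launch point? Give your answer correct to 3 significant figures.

1.13 s and 8.96 s

v_y0 = 76.8 sin 40.1° = 49.47 m/s.
Set y = v_y0 t − ½ g t² = 49.7: 4.900 t² − 49.47 t + 49.7 = 0.
t = [49.47 ± √(2447 − 974.1)] / 9.8 = (49.47 ± 38.38) / 9.8, giving t = 1.13 s or t = 8.96 s.
So the projectile is at 49.7 m at t = 1.13 s (rising) and t = 8.96 s (falling).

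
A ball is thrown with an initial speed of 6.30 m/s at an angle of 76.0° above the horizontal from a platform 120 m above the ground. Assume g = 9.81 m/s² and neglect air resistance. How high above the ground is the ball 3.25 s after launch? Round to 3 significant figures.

88.1 m

v_y0 = 6.30 sin 76.0° = 6.113 m/s.
y(t) = 120 + v_y0 t − ½ g t² = 120 + 6.113×3.25 − ½×9.81×3.25² = 88.1 m.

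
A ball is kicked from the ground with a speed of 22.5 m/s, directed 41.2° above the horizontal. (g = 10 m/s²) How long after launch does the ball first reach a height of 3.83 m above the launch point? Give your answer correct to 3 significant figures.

0.286 s

v_y0 = 22.5 sin 41.2° = 14.82 m/s.
Set y = v_y0 t − ½ g t² = 3.83: 5.000 t² − 14.82 t + 3.83 = 0.
t = [14.82 ± √(219.6 − 76.60)] / 10 = (14.82 ± 11.96) / 10, giving t = 0.286 s or t = 2.68 s.
The ball is on the way up at the first time, so t = 0.286 s.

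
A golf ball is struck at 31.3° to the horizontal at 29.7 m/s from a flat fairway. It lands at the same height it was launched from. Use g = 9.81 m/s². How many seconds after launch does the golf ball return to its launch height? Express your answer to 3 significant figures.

3.15 s

Vertical component: v_y = 29.7 sin 31.3° = 15.43 m/s.
For a projectile landing at launch height, time of flight is t = 2 v_y / g = 2 × 15.43 / 9.81 = 3.15 s.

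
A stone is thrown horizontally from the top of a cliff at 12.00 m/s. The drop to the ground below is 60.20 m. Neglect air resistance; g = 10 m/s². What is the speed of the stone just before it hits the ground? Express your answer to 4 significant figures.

36.72 m/s

Fall time: t = √(2 × 60.20 / 10) = 3.4699 s.
At impact: v_x = 12.00 m/s (unchanged), v_y = g t = 10 × 3.4699 = 34.699 m/s.
Speed = √(v_x² + v_y²) = √(144.00 + 1204.0) = 36.72 m/s.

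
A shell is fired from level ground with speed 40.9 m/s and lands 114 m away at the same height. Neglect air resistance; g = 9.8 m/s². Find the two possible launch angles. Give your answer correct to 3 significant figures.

Level-ground range: R = v₀² sin(2θ)/g ⇒ sin 2θ = R g / v₀² = 114×9.8/40.9² = 0.6679.
2θ = arcsin(0.6679) = 41.91° or 180° − 41.91° = 138.09°.
So θ = 21.0° or θ = 69.0°.

21.0° and 69.0°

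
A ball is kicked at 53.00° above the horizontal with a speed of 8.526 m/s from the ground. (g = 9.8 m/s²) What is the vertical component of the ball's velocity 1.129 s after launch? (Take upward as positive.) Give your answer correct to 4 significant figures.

-4.255 m/s

Initial vertical component: v_y0 = 8.526 sin 53.00° = 6.8092 m/s.
v_y(t) = v_y0 − g t = 6.8092 − 9.8 × 1.129 = -4.255 m/s.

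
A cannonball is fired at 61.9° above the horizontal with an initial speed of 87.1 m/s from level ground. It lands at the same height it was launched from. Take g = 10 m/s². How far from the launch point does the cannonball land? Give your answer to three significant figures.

For level ground, R = v₀² sin(2θ) / g.
sin(2 × 61.9°) = sin 123.8° = 0.8310.
R = (87.1)² × 0.8310 / 10 = 630 m.

630 m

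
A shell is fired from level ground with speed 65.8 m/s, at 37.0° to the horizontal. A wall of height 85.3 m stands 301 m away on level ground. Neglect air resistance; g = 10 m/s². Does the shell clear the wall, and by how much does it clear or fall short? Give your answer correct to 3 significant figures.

v_x = 65.8 cos 37.0° = 52.55 m/s; v_y0 = 65.8 sin 37.0° = 39.60 m/s.
Time to reach the wall: t = 301 / 52.55 = 5.728 s.
Height at that point: y = 39.60×5.728 − 5.000×5.728² = 62.78 m.
That is 85.3 − 62.78 = 22.5 m below the top of the wall, so the shell does not clear it.

No — it falls 22.5 m short of clearing the wall.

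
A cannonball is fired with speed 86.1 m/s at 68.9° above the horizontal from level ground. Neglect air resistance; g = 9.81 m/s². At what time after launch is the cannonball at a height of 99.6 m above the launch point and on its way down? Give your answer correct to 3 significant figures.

15.0 s

v_y0 = 86.1 sin 68.9° = 80.33 m/s.
Set y = v_y0 t − ½ g t² = 99.6: 4.905 t² − 80.33 t + 99.6 = 0.
t = [80.33 ± √(6453 − 1954)] / 9.81 = (80.33 ± 67.07) / 9.81, giving t = 1.35 s or t = 15.0 s.
On the way down corresponds to the larger root: t = 15.0 s.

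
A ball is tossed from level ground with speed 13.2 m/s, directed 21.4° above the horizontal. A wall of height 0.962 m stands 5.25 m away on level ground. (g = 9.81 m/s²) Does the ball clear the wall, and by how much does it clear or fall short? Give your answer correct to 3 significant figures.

Yes — it clears the wall by 0.200 m.

v_x = 13.2 cos 21.4° = 12.29 m/s; v_y0 = 13.2 sin 21.4° = 4.816 m/s.
Time to reach the wall: t = 5.25 / 12.29 = 0.4272 s.
Height at that point: y = 4.816×0.4272 − 4.905×0.4272² = 1.162 m.
That is 1.162 − 0.962 = 0.200 m above the top of the wall, so the ball clears it.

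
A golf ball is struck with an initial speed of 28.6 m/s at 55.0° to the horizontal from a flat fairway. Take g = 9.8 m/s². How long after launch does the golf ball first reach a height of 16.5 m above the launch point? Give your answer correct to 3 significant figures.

v_y0 = 28.6 sin 55.0° = 23.43 m/s.
Set y = v_y0 t − ½ g t² = 16.5: 4.900 t² − 23.43 t + 16.5 = 0.
t = [23.43 ± √(549.0 − 323.4)] / 9.8 = (23.43 ± 15.02) / 9.8, giving t = 0.858 s or t = 3.92 s.
The golf ball is on the way up at the first time, so t = 0.858 s.

0.858 s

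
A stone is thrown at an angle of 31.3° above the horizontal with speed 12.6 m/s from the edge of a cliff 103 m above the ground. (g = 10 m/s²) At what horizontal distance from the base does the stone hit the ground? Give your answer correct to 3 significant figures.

56.4 m

Components: v_x = 12.6 cos 31.3° = 10.77 m/s, v_y = 12.6 sin 31.3° = 6.546 m/s.
Vertical: 0 = 103 + 6.546 t − ½(10) t² ⇒ 5.000 t² − 6.546 t − 103 = 0.
t = [6.546 + √(42.85 + 2060)] / 10.00 = 5.240 s.
Horizontal: R = v_x · t = 10.77 × 5.240 = 56.4 m.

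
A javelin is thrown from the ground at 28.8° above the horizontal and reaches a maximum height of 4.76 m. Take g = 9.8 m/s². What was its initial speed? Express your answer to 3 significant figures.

20.0 m/s

At maximum height v_y = 0, so (v₀ sin θ)² = 2 g H.
v₀ sin 28.8° = √(2 × 9.8 × 4.76) = 9.659 m/s.
v₀ = 9.659 / sin 28.8° = 9.659 / 0.4818 = 20.0 m/s.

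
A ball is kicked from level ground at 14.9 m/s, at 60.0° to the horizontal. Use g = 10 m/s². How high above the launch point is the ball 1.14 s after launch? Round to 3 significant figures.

8.21 m

v_y0 = 14.9 sin 60.0° = 12.90 m/s.
y(t) = v_y0 t − ½ g t² = 12.90×1.14 − 5.000×1.14² = 8.21 m.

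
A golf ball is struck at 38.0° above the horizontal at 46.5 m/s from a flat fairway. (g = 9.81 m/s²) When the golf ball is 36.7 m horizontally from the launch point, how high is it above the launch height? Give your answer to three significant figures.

v_x = 46.5 cos 38.0° = 36.64 m/s, v_y0 = 46.5 sin 38.0° = 28.63 m/s.
Time to reach x = 36.7 m: t = x / v_x = 36.7 / 36.64 = 1.002 s.
y = v_y0 t − ½ g t² = 28.63×1.002 − 4.905×1.002² = 23.8 m.

23.8 m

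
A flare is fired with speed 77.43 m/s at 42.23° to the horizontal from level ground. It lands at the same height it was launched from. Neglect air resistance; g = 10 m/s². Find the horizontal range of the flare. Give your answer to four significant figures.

For level ground, R = v₀² sin(2θ) / g.
sin(2 × 42.23°) = sin 84.460° = 0.9953.
R = (77.43)² × 0.9953 / 10 = 596.7 m.

596.7 m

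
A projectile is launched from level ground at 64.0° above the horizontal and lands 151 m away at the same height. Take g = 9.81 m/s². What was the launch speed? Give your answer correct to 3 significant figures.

43.4 m/s

On level ground, R = v₀² sin(2θ) / g, so v₀ = √(R g / sin 2θ).
sin(2 × 64.0°) = 0.7880.
v₀ = √(151 × 9.81 / 0.7880) = √1880 = 43.4 m/s.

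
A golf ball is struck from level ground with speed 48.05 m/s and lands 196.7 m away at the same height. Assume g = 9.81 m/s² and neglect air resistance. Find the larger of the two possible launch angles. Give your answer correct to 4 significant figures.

Level-ground range: R = v₀² sin(2θ)/g ⇒ sin 2θ = R g / v₀² = 196.7×9.81/48.05² = 0.8358.
2θ = arcsin(0.8358) = 56.699° or 180° − 56.699° = 123.301°.
So θ = 28.35° or θ = 61.65°.

61.65°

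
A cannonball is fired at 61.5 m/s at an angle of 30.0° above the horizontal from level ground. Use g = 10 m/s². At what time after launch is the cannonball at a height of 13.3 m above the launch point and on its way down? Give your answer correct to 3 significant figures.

v_y0 = 61.5 sin 30.0° = 30.75 m/s.
Set y = v_y0 t − ½ g t² = 13.3: 5.000 t² − 30.75 t + 13.3 = 0.
t = [30.75 ± √(945.6 − 266.0)] / 10 = (30.75 ± 26.07) / 10, giving t = 0.468 s or t = 5.68 s.
On the way down corresponds to the larger root: t = 5.68 s.

5.68 s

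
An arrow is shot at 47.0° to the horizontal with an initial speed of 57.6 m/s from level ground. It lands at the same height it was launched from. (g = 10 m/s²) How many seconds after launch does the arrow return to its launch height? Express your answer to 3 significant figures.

8.43 s

Vertical component: v_y = 57.6 sin 47.0° = 42.13 m/s.
For a projectile landing at launch height, time of flight is t = 2 v_y / g = 2 × 42.13 / 10 = 8.43 s.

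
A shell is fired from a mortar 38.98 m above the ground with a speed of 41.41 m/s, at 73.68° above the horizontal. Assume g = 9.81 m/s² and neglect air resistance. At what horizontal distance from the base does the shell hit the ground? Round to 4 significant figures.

104.6 m

Components: v_x = 41.41 cos 73.68° = 11.636 m/s, v_y = 41.41 sin 73.68° = 39.741 m/s.
Vertical: 0 = 38.98 + 39.741 t − ½(9.81) t² ⇒ 4.905 t² − 39.741 t − 38.98 = 0.
t = [39.741 + √(1579.3 + 764.79)] / 9.810 = 8.9864 s.
Horizontal: R = v_x · t = 11.636 × 8.9864 = 104.6 m.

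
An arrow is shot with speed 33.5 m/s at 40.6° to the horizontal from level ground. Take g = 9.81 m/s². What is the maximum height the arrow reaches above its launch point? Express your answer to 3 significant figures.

24.2 m

Vertical component of launch velocity: v_y = 33.5 sin 40.6° = 21.80 m/s.
At the highest point the vertical velocity is zero, so v_y² = 2 g h_max.
h_max = (21.80)² / (2 × 9.81) = 475.2 / 19.62 = 24.2 m.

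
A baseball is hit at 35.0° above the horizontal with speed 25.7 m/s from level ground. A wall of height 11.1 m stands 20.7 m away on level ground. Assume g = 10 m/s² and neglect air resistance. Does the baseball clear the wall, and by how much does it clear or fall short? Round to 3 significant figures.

No — it falls 1.44 m short of clearing the wall.

v_x = 25.7 cos 35.0° = 21.05 m/s; v_y0 = 25.7 sin 35.0° = 14.74 m/s.
Time to reach the wall: t = 20.7 / 21.05 = 0.9834 s.
Height at that point: y = 14.74×0.9834 − 5.000×0.9834² = 9.660 m.
That is 11.1 − 9.660 = 1.44 m below the top of the wall, so the baseball does not clear it.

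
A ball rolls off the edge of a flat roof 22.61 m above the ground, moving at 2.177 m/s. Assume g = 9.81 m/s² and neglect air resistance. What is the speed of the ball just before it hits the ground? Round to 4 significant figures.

Fall time: t = √(2 × 22.61 / 9.81) = 2.1470 s.
At impact: v_x = 2.177 m/s (unchanged), v_y = g t = 9.81 × 2.1470 = 21.062 m/s.
Speed = √(v_x² + v_y²) = √(4.7393 + 443.61) = 21.17 m/s.

21.17 m/s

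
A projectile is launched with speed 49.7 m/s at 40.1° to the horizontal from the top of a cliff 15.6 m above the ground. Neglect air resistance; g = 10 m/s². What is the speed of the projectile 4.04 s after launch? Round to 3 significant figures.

38.9 m/s

v_x = 49.7 cos 40.1° = 38.02 m/s (constant).
v_y(t) = 49.7 sin 40.1° − g t = 32.01 − 10 × 4.04 = -8.390 m/s.
Speed = √(v_x² + v_y²) = √(1446 + 70.39) = 38.9 m/s.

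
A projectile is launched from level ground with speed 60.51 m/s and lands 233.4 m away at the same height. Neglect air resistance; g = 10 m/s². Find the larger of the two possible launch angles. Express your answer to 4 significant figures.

70.20°

Level-ground range: R = v₀² sin(2θ)/g ⇒ sin 2θ = R g / v₀² = 233.4×10/60.51² = 0.6375.
2θ = arcsin(0.6375) = 39.606° or 180° − 39.606° = 140.394°.
So θ = 19.80° or θ = 70.20°.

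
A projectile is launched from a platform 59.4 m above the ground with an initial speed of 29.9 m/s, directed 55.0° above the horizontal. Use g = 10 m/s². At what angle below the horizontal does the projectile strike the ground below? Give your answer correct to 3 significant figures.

v_x = 29.9 cos 55.0° = 17.15 m/s.
At impact |v_y| = √(v_y0² + 2 g h) = √(24.49² + 2×10×59.4) = 42.28 m/s.
Angle below horizontal = arctan(|v_y| / v_x) = arctan(42.28 / 17.15) = 67.9°.

67.9°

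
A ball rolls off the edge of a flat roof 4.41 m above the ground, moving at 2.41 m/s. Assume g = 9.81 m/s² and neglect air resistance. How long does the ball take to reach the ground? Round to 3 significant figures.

The horizontal speed doesn't affect the fall. With v_y0 = 0, h = ½ g t².
t = √(2 × 4.41 / 9.81) = √0.8991 = 0.948 s.

0.948 s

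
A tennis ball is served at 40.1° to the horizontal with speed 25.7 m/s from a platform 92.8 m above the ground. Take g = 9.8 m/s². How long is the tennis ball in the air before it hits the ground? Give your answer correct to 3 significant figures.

6.36 s

Vertical component: v_y = 25.7 sin 40.1° = 16.55 m/s.
Taking up as positive with launch at y = 92.8 m, landing at y = 0: 0 = 92.8 + 16.55 t − ½(9.8) t².
Solving 4.900 t² − 16.55 t − 92.8 = 0 gives t = [16.55 + √(16.55² + 4·4.900·92.8)] / 9.800 = 6.36 s.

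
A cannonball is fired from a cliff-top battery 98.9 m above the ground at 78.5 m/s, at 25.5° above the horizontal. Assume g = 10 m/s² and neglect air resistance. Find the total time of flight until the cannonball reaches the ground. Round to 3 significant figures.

Vertical component: v_y = 78.5 sin 25.5° = 33.80 m/s.
Taking up as positive with launch at y = 98.9 m, landing at y = 0: 0 = 98.9 + 33.80 t − ½(10) t².
Solving 5.000 t² − 33.80 t − 98.9 = 0 gives t = [33.80 + √(33.80² + 4·5.000·98.9)] / 10.00 = 8.97 s.

8.97 s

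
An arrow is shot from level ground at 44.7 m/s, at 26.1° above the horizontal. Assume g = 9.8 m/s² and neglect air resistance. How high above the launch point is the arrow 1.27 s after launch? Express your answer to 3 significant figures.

17.1 m

v_y0 = 44.7 sin 26.1° = 19.67 m/s.
y(t) = v_y0 t − ½ g t² = 19.67×1.27 − 4.900×1.27² = 17.1 m.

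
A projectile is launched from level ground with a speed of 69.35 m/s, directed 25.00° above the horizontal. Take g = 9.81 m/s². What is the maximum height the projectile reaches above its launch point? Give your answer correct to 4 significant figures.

43.78 m

Vertical component of launch velocity: v_y = 69.35 sin 25.00° = 29.309 m/s.
At the highest point the vertical velocity is zero, so v_y² = 2 g h_max.
h_max = (29.309)² / (2 × 9.81) = 859.02 / 19.62 = 43.78 m.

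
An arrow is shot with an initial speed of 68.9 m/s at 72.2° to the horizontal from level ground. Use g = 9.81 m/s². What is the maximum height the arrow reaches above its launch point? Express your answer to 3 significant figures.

Vertical component of launch velocity: v_y = 68.9 sin 72.2° = 65.60 m/s.
At the highest point the vertical velocity is zero, so v_y² = 2 g h_max.
h_max = (65.60)² / (2 × 9.81) = 4303 / 19.62 = 219 m.

219 m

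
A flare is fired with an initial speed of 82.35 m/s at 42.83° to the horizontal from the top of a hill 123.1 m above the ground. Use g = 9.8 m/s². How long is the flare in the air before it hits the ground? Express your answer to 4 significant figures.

Vertical component: v_y = 82.35 sin 42.83° = 55.984 m/s.
Taking up as positive with launch at y = 123.1 m, landing at y = 0: 0 = 123.1 + 55.984 t − ½(9.8) t².
Solving 4.900 t² − 55.984 t − 123.1 = 0 gives t = [55.984 + √(55.984² + 4·4.900·123.1)] / 9.800 = 13.31 s.

13.31 s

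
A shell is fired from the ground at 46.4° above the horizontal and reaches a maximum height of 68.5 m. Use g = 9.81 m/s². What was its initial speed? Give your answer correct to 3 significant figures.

50.6 m/s

At maximum height v_y = 0, so (v₀ sin θ)² = 2 g H.
v₀ sin 46.4° = √(2 × 9.81 × 68.5) = 36.66 m/s.
v₀ = 36.66 / sin 46.4° = 36.66 / 0.7242 = 50.6 m/s.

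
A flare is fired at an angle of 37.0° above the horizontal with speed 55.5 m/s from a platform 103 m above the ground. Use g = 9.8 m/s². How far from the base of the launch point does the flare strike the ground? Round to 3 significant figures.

Components: v_x = 55.5 cos 37.0° = 44.32 m/s, v_y = 55.5 sin 37.0° = 33.40 m/s.
Vertical: 0 = 103 + 33.40 t − ½(9.8) t² ⇒ 4.900 t² − 33.40 t − 103 = 0.
t = [33.40 + √(1116 + 2019)] / 9.800 = 9.122 s.
Horizontal: R = v_x · t = 44.32 × 9.122 = 404 m.

404 m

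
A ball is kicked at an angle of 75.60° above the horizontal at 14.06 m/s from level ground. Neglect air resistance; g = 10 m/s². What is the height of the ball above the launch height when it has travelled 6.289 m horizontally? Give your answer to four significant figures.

v_x = 14.06 cos 75.60° = 3.4966 m/s, v_y0 = 14.06 sin 75.60° = 13.618 m/s.
Time to reach x = 6.289 m: t = x / v_x = 6.289 / 3.4966 = 1.7986 s.
y = v_y0 t − ½ g t² = 13.618×1.7986 − 5.000×1.7986² = 8.319 m.

8.319 m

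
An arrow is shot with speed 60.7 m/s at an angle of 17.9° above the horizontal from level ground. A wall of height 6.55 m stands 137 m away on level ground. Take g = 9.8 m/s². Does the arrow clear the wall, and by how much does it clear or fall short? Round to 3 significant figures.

v_x = 60.7 cos 17.9° = 57.76 m/s; v_y0 = 60.7 sin 17.9° = 18.66 m/s.
Time to reach the wall: t = 137 / 57.76 = 2.372 s.
Height at that point: y = 18.66×2.372 − 4.900×2.372² = 16.69 m.
That is 16.69 − 6.55 = 10.1 m above the top of the wall, so the arrow clears it.

Yes — it clears the wall by 10.1 m.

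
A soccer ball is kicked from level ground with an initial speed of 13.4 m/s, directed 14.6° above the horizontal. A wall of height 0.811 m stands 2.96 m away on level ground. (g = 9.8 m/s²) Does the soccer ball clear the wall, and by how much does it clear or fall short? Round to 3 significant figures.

v_x = 13.4 cos 14.6° = 12.97 m/s; v_y0 = 13.4 sin 14.6° = 3.378 m/s.
Time to reach the wall: t = 2.96 / 12.97 = 0.2282 s.
Height at that point: y = 3.378×0.2282 − 4.900×0.2282² = 0.5157 m.
That is 0.811 − 0.5157 = 0.295 m below the top of the wall, so the soccer ball does not clear it.

No — it falls 0.295 m short of clearing the wall.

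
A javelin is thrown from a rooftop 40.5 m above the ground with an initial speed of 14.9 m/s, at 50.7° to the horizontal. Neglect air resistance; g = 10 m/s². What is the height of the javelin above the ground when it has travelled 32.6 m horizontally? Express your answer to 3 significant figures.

20.7 m

v_x = 14.9 cos 50.7° = 9.437 m/s, v_y0 = 14.9 sin 50.7° = 11.53 m/s.
Time to reach x = 32.6 m: t = x / v_x = 32.6 / 9.437 = 3.454 s.
y = 40.5 + v_y0 t − ½ g t² = 40.5 + 11.53×3.454 − 5.000×3.454² = 20.7 m.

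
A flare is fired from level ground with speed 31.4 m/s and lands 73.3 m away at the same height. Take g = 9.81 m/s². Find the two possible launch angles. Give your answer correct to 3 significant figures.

Level-ground range: R = v₀² sin(2θ)/g ⇒ sin 2θ = R g / v₀² = 73.3×9.81/31.4² = 0.7293.
2θ = arcsin(0.7293) = 46.83° or 180° − 46.83° = 133.17°.
So θ = 23.4° or θ = 66.6°.

23.4° and 66.6°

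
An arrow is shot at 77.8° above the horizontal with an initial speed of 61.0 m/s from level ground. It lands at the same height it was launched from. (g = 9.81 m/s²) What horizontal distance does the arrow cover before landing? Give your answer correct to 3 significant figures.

Components: v_x = 61.0 cos 77.8° = 12.89 m/s, v_y = 61.0 sin 77.8° = 59.62 m/s.
Time of flight (same landing height): t = 2 v_y / g = 2 × 59.62 / 9.81 = 12.15 s.
Range: R = v_x · t = 12.89 × 12.15 = 157 m.

157 m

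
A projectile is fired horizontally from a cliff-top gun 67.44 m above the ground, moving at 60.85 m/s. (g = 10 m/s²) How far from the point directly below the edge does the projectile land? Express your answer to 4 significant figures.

Initial vertical velocity is zero, so the fall time comes from h = ½ g t²: t = √(2 × 67.44 / 10) = 3.6726 s.
Horizontal motion is uniform at 60.85 m/s, so x = 60.85 × 3.6726 = 223.5 m.

223.5 m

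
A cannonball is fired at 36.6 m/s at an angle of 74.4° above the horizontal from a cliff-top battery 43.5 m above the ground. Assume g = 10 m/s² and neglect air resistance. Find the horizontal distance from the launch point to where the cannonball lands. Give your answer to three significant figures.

79.9 m

Components: v_x = 36.6 cos 74.4° = 9.842 m/s, v_y = 36.6 sin 74.4° = 35.25 m/s.
Vertical: 0 = 43.5 + 35.25 t − ½(10) t² ⇒ 5.000 t² − 35.25 t − 43.5 = 0.
t = [35.25 + √(1243 + 870.0)] / 10.00 = 8.122 s.
Horizontal: R = v_x · t = 9.842 × 8.122 = 79.9 m.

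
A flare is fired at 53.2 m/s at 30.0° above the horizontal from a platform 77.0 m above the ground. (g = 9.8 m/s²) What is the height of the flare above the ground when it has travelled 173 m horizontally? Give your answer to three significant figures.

108 m

v_x = 53.2 cos 30.0° = 46.07 m/s, v_y0 = 53.2 sin 30.0° = 26.60 m/s.
Time to reach x = 173 m: t = x / v_x = 173 / 46.07 = 3.755 s.
y = 77.0 + v_y0 t − ½ g t² = 77.0 + 26.60×3.755 − 4.900×3.755² = 108 m.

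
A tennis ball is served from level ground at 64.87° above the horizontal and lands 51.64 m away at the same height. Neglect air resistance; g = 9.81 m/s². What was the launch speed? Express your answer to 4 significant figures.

On level ground, R = v₀² sin(2θ) / g, so v₀ = √(R g / sin 2θ).
sin(2 × 64.87°) = 0.7690.
v₀ = √(51.64 × 9.81 / 0.7690) = √658.76 = 25.67 m/s.

25.67 m/s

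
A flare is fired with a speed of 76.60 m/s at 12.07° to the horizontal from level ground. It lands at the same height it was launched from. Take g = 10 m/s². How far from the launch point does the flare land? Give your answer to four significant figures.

240.0 m

For level ground, R = v₀² sin(2θ) / g.
sin(2 × 12.07°) = sin 24.140° = 0.4090.
R = (76.60)² × 0.4090 / 10 = 240.0 m.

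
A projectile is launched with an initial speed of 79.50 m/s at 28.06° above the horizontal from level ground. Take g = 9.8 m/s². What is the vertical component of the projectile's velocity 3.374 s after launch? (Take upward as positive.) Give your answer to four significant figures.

Initial vertical component: v_y0 = 79.50 sin 28.06° = 37.396 m/s.
v_y(t) = v_y0 − g t = 37.396 − 9.8 × 3.374 = 4.331 m/s.

4.331 m/s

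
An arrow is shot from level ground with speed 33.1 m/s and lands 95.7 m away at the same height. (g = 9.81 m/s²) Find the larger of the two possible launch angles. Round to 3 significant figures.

Level-ground range: R = v₀² sin(2θ)/g ⇒ sin 2θ = R g / v₀² = 95.7×9.81/33.1² = 0.8569.
2θ = arcsin(0.8569) = 58.97° or 180° − 58.97° = 121.03°.
So θ = 29.5° or θ = 60.5°.

60.5°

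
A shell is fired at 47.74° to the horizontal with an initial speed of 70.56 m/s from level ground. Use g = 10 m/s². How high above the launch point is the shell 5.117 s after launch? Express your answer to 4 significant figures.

v_y0 = 70.56 sin 47.74° = 52.222 m/s.
y(t) = v_y0 t − ½ g t² = 52.222×5.117 − 5.000×5.117² = 136.3 m.

136.3 m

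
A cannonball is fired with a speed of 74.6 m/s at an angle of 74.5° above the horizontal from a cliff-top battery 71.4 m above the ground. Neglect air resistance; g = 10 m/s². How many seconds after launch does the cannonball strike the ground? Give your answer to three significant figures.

15.3 s

Vertical component: v_y = 74.6 sin 74.5° = 71.89 m/s.
Taking up as positive with launch at y = 71.4 m, landing at y = 0: 0 = 71.4 + 71.89 t − ½(10) t².
Solving 5.000 t² − 71.89 t − 71.4 = 0 gives t = [71.89 + √(71.89² + 4·5.000·71.4)] / 10.00 = 15.3 s.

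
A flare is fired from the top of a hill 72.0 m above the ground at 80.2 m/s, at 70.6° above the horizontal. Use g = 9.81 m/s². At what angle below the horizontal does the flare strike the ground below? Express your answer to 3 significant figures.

72.5°

v_x = 80.2 cos 70.6° = 26.64 m/s.
At impact |v_y| = √(v_y0² + 2 g h) = √(75.65² + 2×9.81×72.0) = 84.47 m/s.
Angle below horizontal = arctan(|v_y| / v_x) = arctan(84.47 / 26.64) = 72.5°.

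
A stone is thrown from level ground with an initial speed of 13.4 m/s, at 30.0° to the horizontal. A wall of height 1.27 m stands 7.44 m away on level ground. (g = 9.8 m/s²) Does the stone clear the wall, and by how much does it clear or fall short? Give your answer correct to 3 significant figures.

v_x = 13.4 cos 30.0° = 11.60 m/s; v_y0 = 13.4 sin 30.0° = 6.700 m/s.
Time to reach the wall: t = 7.44 / 11.60 = 0.6414 s.
Height at that point: y = 6.700×0.6414 − 4.900×0.6414² = 2.282 m.
That is 2.282 − 1.27 = 1.01 m above the top of the wall, so the stone clears it.

Yes — it clears the wall by 1.01 m.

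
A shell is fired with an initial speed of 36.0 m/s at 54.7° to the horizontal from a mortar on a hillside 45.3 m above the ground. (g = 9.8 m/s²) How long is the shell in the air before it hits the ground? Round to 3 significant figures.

Vertical component: v_y = 36.0 sin 54.7° = 29.38 m/s.
Taking up as positive with launch at y = 45.3 m, landing at y = 0: 0 = 45.3 + 29.38 t − ½(9.8) t².
Solving 4.900 t² − 29.38 t − 45.3 = 0 gives t = [29.38 + √(29.38² + 4·4.900·45.3)] / 9.800 = 7.27 s.

7.27 s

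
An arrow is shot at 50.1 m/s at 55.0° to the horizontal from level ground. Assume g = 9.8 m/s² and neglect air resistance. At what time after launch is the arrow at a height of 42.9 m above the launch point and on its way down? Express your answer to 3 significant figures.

v_y0 = 50.1 sin 55.0° = 41.04 m/s.
Set y = v_y0 t − ½ g t² = 42.9: 4.900 t² − 41.04 t + 42.9 = 0.
t = [41.04 ± √(1684 − 840.8)] / 9.8 = (41.04 ± 29.04) / 9.8, giving t = 1.22 s or t = 7.15 s.
On the way down corresponds to the larger root: t = 7.15 s.

7.15 s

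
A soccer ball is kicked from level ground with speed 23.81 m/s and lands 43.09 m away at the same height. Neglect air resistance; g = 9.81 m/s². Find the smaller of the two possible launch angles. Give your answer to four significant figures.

24.11°

Level-ground range: R = v₀² sin(2θ)/g ⇒ sin 2θ = R g / v₀² = 43.09×9.81/23.81² = 0.7456.
2θ = arcsin(0.7456) = 48.211° or 180° − 48.211° = 131.789°.
So θ = 24.11° or θ = 65.89°.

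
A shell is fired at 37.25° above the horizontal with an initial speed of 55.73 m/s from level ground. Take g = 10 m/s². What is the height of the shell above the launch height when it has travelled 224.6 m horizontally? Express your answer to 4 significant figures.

v_x = 55.73 cos 37.25° = 44.361 m/s, v_y0 = 55.73 sin 37.25° = 33.733 m/s.
Time to reach x = 224.6 m: t = x / v_x = 224.6 / 44.361 = 5.0630 s.
y = v_y0 t − ½ g t² = 33.733×5.0630 − 5.000×5.0630² = 42.62 m.

42.62 m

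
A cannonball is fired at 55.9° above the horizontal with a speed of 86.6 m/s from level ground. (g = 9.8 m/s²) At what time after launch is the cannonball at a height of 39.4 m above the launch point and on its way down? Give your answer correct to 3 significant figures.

v_y0 = 86.6 sin 55.9° = 71.71 m/s.
Set y = v_y0 t − ½ g t² = 39.4: 4.900 t² − 71.71 t + 39.4 = 0.
t = [71.71 ± √(5142 − 772.2)] / 9.8 = (71.71 ± 66.10) / 9.8, giving t = 0.572 s or t = 14.1 s.
On the way down corresponds to the larger root: t = 14.1 s.

14.1 s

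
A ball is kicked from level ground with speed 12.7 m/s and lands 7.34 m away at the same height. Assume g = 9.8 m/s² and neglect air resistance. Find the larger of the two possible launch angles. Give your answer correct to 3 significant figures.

Level-ground range: R = v₀² sin(2θ)/g ⇒ sin 2θ = R g / v₀² = 7.34×9.8/12.7² = 0.4460.
2θ = arcsin(0.4460) = 26.49° or 180° − 26.49° = 153.51°.
So θ = 13.2° or θ = 76.8°.

76.8°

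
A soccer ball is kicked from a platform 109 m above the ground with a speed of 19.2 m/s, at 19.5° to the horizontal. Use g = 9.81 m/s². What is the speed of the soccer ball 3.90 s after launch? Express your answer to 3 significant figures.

36.6 m/s

v_x = 19.2 cos 19.5° = 18.10 m/s (constant).
v_y(t) = 19.2 sin 19.5° − g t = 6.409 − 9.81 × 3.90 = -31.85 m/s.
Speed = √(v_x² + v_y²) = √(327.6 + 1014) = 36.6 m/s.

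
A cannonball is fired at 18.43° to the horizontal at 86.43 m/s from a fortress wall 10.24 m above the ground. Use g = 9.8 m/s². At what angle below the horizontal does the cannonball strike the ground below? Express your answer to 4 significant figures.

20.57°

v_x = 86.43 cos 18.43° = 81.997 m/s.
At impact |v_y| = √(v_y0² + 2 g h) = √(27.324² + 2×9.8×10.24) = 30.778 m/s.
Angle below horizontal = arctan(|v_y| / v_x) = arctan(30.778 / 81.997) = 20.57°.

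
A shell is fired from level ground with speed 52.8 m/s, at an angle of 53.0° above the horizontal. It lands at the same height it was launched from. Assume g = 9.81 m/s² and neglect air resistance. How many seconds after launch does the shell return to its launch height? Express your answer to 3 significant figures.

Vertical component: v_y = 52.8 sin 53.0° = 42.17 m/s.
For a projectile landing at launch height, time of flight is t = 2 v_y / g = 2 × 42.17 / 9.81 = 8.60 s.

8.60 s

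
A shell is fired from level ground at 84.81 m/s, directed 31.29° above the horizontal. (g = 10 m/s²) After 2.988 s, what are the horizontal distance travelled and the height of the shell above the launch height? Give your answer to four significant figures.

v_x = 84.81 cos 31.29° = 72.474 m/s; v_y0 = 84.81 sin 31.29° = 44.048 m/s.
x = v_x t = 72.474 × 2.988 = 216.6 m.
y = v_y0 t − ½ g t² = 44.048×2.988 − 5.000×2.988² = 86.97 m.

x = 216.6 m, y = 86.97 m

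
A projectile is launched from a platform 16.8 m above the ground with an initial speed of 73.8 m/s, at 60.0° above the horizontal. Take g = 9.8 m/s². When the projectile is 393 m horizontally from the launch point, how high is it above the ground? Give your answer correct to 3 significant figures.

v_x = 73.8 cos 60.0° = 36.90 m/s, v_y0 = 73.8 sin 60.0° = 63.91 m/s.
Time to reach x = 393 m: t = x / v_x = 393 / 36.90 = 10.65 s.
y = 16.8 + v_y0 t − ½ g t² = 16.8 + 63.91×10.65 − 4.900×10.65² = 142 m.

142 m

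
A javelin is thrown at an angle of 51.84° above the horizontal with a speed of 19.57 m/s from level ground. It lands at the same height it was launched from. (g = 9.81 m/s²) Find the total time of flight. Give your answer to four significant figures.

Vertical component: v_y = 19.57 sin 51.84° = 15.388 m/s.
For a projectile landing at launch height, time of flight is t = 2 v_y / g = 2 × 15.388 / 9.81 = 3.137 s.

3.137 s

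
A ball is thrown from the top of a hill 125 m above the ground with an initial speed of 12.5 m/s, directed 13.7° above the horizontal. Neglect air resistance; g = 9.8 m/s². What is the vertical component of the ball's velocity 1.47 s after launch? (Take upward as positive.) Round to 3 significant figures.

Initial vertical component: v_y0 = 12.5 sin 13.7° = 2.960 m/s.
v_y(t) = v_y0 − g t = 2.960 − 9.8 × 1.47 = -11.4 m/s.

-11.4 m/s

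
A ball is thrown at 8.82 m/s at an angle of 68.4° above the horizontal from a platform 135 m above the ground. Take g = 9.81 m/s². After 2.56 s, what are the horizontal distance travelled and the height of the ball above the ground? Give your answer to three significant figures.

x = 8.31 m, y = 124 m

v_x = 8.82 cos 68.4° = 3.247 m/s; v_y0 = 8.82 sin 68.4° = 8.201 m/s.
x = v_x t = 3.247 × 2.56 = 8.31 m.
y = 135 + v_y0 t − ½ g t² = 124 m.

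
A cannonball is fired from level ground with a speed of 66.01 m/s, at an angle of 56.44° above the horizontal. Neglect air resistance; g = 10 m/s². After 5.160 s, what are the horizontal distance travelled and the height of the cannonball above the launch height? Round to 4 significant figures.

v_x = 66.01 cos 56.44° = 36.491 m/s; v_y0 = 66.01 sin 56.44° = 55.007 m/s.
x = v_x t = 36.491 × 5.160 = 188.3 m.
y = v_y0 t − ½ g t² = 55.007×5.160 − 5.000×5.160² = 150.7 m.

x = 188.3 m, y = 150.7 m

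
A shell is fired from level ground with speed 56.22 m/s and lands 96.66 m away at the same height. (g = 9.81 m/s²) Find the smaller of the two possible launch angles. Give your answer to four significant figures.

8.729°

Level-ground range: R = v₀² sin(2θ)/g ⇒ sin 2θ = R g / v₀² = 96.66×9.81/56.22² = 0.3000.
2θ = arcsin(0.3000) = 17.458° or 180° − 17.458° = 162.542°.
So θ = 8.729° or θ = 81.27°.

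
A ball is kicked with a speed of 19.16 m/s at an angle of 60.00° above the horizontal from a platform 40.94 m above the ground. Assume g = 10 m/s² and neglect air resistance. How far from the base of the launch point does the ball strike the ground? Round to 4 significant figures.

47.58 m

Components: v_x = 19.16 cos 60.00° = 9.5800 m/s, v_y = 19.16 sin 60.00° = 16.593 m/s.
Vertical: 0 = 40.94 + 16.593 t − ½(10) t² ⇒ 5.000 t² − 16.593 t − 40.94 = 0.
t = [16.593 + √(275.33 + 818.80)] / 10.00 = 4.9671 s.
Horizontal: R = v_x · t = 9.5800 × 4.9671 = 47.58 m.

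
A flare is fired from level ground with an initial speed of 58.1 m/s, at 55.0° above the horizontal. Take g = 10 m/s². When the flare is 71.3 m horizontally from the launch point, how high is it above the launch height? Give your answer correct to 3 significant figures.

78.9 m

v_x = 58.1 cos 55.0° = 33.32 m/s, v_y0 = 58.1 sin 55.0° = 47.59 m/s.
Time to reach x = 71.3 m: t = x / v_x = 71.3 / 33.32 = 2.140 s.
y = v_y0 t − ½ g t² = 47.59×2.140 − 5.000×2.140² = 78.9 m.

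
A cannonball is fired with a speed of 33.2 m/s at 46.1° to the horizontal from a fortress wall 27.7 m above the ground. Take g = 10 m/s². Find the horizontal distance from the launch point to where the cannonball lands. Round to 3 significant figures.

Components: v_x = 33.2 cos 46.1° = 23.02 m/s, v_y = 33.2 sin 46.1° = 23.92 m/s.
Vertical: 0 = 27.7 + 23.92 t − ½(10) t² ⇒ 5.000 t² − 23.92 t − 27.7 = 0.
t = [23.92 + √(572.2 + 554.0)] / 10.00 = 5.748 s.
Horizontal: R = v_x · t = 23.02 × 5.748 = 132 m.

132 m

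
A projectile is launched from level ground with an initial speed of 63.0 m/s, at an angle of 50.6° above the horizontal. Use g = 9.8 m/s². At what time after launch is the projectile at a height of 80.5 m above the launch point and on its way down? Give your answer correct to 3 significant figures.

v_y0 = 63.0 sin 50.6° = 48.68 m/s.
Set y = v_y0 t − ½ g t² = 80.5: 4.900 t² − 48.68 t + 80.5 = 0.
t = [48.68 ± √(2370 − 1578)] / 9.8 = (48.68 ± 28.14) / 9.8, giving t = 2.10 s or t = 7.84 s.
On the way down corresponds to the larger root: t = 7.84 s.

7.84 s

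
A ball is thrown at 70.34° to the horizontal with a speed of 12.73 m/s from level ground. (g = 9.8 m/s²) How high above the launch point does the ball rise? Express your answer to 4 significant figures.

7.332 m

Vertical component of launch velocity: v_y = 12.73 sin 70.34° = 11.988 m/s.
At the highest point the vertical velocity is zero, so v_y² = 2 g h_max.
h_max = (11.988)² / (2 × 9.8) = 143.71 / 19.60 = 7.332 m.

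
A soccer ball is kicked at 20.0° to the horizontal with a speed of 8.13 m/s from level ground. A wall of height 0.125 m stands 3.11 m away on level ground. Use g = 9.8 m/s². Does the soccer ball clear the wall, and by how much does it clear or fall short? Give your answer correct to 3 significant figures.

Yes — it clears the wall by 0.195 m.

v_x = 8.13 cos 20.0° = 7.640 m/s; v_y0 = 8.13 sin 20.0° = 2.781 m/s.
Time to reach the wall: t = 3.11 / 7.640 = 0.4071 s.
Height at that point: y = 2.781×0.4071 − 4.900×0.4071² = 0.3201 m.
That is 0.3201 − 0.125 = 0.195 m above the top of the wall, so the soccer ball clears it.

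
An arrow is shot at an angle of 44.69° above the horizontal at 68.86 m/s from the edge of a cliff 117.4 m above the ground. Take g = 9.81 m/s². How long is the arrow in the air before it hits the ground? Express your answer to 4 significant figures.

11.89 s

Vertical component: v_y = 68.86 sin 44.69° = 48.427 m/s.
Taking up as positive with launch at y = 117.4 m, landing at y = 0: 0 = 117.4 + 48.427 t − ½(9.81) t².
Solving 4.905 t² − 48.427 t − 117.4 = 0 gives t = [48.427 + √(48.427² + 4·4.905·117.4)] / 9.810 = 11.89 s.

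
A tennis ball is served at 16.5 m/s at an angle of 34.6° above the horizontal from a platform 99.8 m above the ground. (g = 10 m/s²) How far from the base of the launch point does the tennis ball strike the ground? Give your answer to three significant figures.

Components: v_x = 16.5 cos 34.6° = 13.58 m/s, v_y = 16.5 sin 34.6° = 9.369 m/s.
Vertical: 0 = 99.8 + 9.369 t − ½(10) t² ⇒ 5.000 t² − 9.369 t − 99.8 = 0.
t = [9.369 + √(87.78 + 1996)] / 10.00 = 5.502 s.
Horizontal: R = v_x · t = 13.58 × 5.502 = 74.7 m.

74.7 m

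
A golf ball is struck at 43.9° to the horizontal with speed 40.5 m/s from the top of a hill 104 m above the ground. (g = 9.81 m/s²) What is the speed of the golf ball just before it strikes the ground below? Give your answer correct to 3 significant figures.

60.7 m/s

v_x = 40.5 cos 43.9° = 29.18 m/s is unchanged throughout.
For the vertical component, v_y² = v_y0² + 2 g h = (28.08)² + 2×9.81×104 = 2829, so |v_y| = 53.19 m/s.
Impact speed = √(v_x² + v_y²) = √(851.5 + 2829) = 60.7 m/s.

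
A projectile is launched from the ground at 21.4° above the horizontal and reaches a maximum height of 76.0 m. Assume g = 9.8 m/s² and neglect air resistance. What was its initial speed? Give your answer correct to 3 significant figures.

At maximum height v_y = 0, so (v₀ sin θ)² = 2 g H.
v₀ sin 21.4° = √(2 × 9.8 × 76.0) = 38.60 m/s.
v₀ = 38.60 / sin 21.4° = 38.60 / 0.3649 = 106 m/s.

106 m/s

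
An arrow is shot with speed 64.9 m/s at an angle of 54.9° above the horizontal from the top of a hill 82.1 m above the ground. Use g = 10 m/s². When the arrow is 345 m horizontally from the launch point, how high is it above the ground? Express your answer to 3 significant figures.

146 m

v_x = 64.9 cos 54.9° = 37.32 m/s, v_y0 = 64.9 sin 54.9° = 53.10 m/s.
Time to reach x = 345 m: t = x / v_x = 345 / 37.32 = 9.244 s.
y = 82.1 + v_y0 t − ½ g t² = 82.1 + 53.10×9.244 − 5.000×9.244² = 146 m.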